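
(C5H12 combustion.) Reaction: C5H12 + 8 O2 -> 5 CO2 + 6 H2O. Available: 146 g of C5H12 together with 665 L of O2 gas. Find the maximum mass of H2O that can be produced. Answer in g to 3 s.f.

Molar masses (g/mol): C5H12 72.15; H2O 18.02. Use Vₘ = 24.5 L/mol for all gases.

n(C5H12) = 146.0 / 72.15 = 2.024 mol
n(O2) = 665.0 / 24.5 = 27.14 mol
n/ν for C5H12 = 2.024/1 = 2.024
n/ν for O2 = 27.14/8 = 3.393
Smallest n/ν is C5H12 → limiting reagent.
n(H2O) = (6/1) × 2.024 = 12.14 mol
mass = 12.14 × 18.02 = 218.8 g

219 g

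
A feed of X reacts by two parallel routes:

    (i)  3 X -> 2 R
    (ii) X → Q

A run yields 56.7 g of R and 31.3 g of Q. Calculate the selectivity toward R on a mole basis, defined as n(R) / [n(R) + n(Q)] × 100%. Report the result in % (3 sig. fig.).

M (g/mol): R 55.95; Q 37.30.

54.7 %

n(R) = 56.7 / 55.95 = 1.013 mol
n(Q) = 31.3 / 37.30 = 0.8391 mol
selectivity = 1.013/(1.013+0.8391) × 100 = 54.69 %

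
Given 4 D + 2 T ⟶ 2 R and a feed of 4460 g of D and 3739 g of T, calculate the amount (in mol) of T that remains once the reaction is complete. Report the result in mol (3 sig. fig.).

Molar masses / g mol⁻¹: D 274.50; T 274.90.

5.48 mol

n(D) = 4460 / 274.50 = 16.25 mol
n(T) = 3739 / 274.90 = 13.60 mol
n/ν → D: 4.063, T: 6.800; D is limiting.
T consumed = (2/4) × 16.25 = 8.125 mol
T remaining = 13.60 − 8.125 = 5.475 mol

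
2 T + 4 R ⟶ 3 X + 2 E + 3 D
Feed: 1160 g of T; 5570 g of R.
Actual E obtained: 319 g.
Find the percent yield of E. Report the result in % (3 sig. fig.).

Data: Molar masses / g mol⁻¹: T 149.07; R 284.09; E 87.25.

n(T) = 1160 / 149.07 = 7.782 mol
n(R) = 5570 / 284.09 = 19.61 mol
n/ν for T = 7.782/2 = 3.891
n/ν for R = 19.61/4 = 4.903
Smallest n/ν is T → limiting reagent.
theoretical n(E) = (2/2) × 7.782 = 7.782 mol → 679.0 g
% yield = 319 / 679.0 × 100 = 46.98 %

47.0 %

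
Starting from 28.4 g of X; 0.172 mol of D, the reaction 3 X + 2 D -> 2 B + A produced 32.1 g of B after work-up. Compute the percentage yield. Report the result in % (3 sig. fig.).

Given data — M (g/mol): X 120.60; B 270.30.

n(X) = 28.40 / 120.60 = 0.2355 mol
n(D) = 0.1720 mol
n/ν for X = 0.2355/3 = 0.07850
n/ν for D = 0.1720/2 = 0.08600
Smallest n/ν is X → limiting reagent.
theoretical n(B) = (2/3) × 0.2355 = 0.1570 mol → 42.44 g
% yield = 32.1 / 42.44 × 100 = 75.64 %

75.6 %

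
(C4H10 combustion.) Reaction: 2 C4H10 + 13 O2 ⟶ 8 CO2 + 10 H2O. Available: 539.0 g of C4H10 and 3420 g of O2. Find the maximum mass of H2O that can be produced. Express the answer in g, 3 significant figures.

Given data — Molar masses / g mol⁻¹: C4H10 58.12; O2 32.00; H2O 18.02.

836 g

n(C4H10) = 539.0 / 58.12 = 9.274 mol
n(O2) = 3420 / 32.00 = 106.9 mol
n/ν for C4H10 = 9.274/2 = 4.637
n/ν for O2 = 106.9/13 = 8.223
Smallest n/ν is C4H10 → limiting reagent.
n(H2O) = (10/2) × 9.274 = 46.37 mol
mass = 46.37 × 18.02 = 835.6 g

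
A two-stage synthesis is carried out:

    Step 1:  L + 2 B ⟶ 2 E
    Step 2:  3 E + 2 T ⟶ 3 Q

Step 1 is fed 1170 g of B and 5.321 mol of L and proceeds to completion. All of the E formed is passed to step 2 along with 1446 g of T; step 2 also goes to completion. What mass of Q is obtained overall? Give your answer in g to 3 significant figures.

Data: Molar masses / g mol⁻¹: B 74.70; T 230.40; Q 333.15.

3140 g

Step 1:
n(B) = 1170 / 74.70 = 15.66 mol
n(L) = 5.321 mol
n/ν for B = 15.66/2 = 7.830
n/ν for L = 5.321/1 = 5.321
Smallest n/ν is L → limiting reagent.
n(E) produced = (2/1) × 5.321 = 10.64 mol
Step 2:
n(E) available = 10.64 mol
n(T) = 1446 / 230.40 = 6.276 mol
n/ν for E = 10.64/3 = 3.547
n/ν for T = 6.276/2 = 3.138
Smallest n/ν is T → limiting reagent.
n(Q) = (3/2) × 6.276 = 9.414 mol
mass = 9.414 × 333.15 = 3136 g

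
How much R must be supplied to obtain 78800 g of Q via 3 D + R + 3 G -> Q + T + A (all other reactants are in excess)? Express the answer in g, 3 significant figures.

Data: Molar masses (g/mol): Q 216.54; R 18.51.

6740 g

n(Q) = 78800 / 216.54 = 363.9 mol
n(R) = (1/1) × 363.9 = 363.9 mol
mass = 363.9 × 18.51 = 6736 g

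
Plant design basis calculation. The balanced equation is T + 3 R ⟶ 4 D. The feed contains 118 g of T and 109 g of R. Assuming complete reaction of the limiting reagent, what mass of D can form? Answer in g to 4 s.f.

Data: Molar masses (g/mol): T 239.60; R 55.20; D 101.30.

n(T) = 118.0 / 239.60 = 0.4925 mol
n(R) = 109.0 / 55.20 = 1.975 mol
n/ν → T: 0.4925, R: 0.6583; T is limiting.
n(D) = (4/1) × 0.4925 = 1.970 mol
mass = 1.970 × 101.30 = 199.6 g

199.6 g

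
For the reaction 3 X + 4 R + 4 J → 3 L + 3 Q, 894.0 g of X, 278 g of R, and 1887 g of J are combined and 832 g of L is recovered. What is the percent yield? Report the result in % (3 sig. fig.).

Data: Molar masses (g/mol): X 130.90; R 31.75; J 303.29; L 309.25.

57.7 %

n(X) = 894.0 / 130.90 = 6.830 mol
n(R) = 278.0 / 31.75 = 8.756 mol
n(J) = 1887 / 303.29 = 6.222 mol
n/ν → X: 2.277, R: 2.189, J: 1.556; J is limiting.
theoretical n(L) = (3/4) × 6.222 = 4.667 mol → 1443 g
% yield = 832 / 1443 × 100 = 57.66 %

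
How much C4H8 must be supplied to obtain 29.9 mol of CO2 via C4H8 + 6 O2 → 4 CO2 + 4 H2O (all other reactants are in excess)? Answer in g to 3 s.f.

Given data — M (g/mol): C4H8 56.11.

419 g

n(CO2) = 29.90 mol
n(C4H8) = (1/4) × 29.90 = 7.475 mol
mass = 7.475 × 56.11 = 419.4 g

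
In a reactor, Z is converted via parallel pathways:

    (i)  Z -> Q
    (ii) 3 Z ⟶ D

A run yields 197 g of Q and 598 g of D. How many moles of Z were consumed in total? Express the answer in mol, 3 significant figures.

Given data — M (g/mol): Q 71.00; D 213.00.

n(Q) = 197 / 71.00 = 2.775 mol
n(D) = 598 / 213.00 = 2.808 mol
n(Z) via (i) = (1/1)×2.775 = 2.775 mol
n(Z) via (ii) = (3/1)×2.808 = 8.424 mol
total n(Z) = 2.775 + 8.424 = 11.20 mol

11.2 mol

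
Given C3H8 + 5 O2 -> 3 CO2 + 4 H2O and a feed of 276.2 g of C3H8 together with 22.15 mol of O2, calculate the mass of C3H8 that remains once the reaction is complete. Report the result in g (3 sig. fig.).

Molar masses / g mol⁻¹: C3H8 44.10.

n(C3H8) = 276.2 / 44.10 = 6.263 mol
n(O2) = 22.15 mol
n/ν → C3H8: 6.263, O2: 4.430; O2 is limiting.
C3H8 consumed = (1/5) × 22.15 = 4.430 mol
C3H8 remaining = 6.263 − 4.430 = 1.833 mol
mass = 1.833 × 44.10 = 80.84 g

80.8 g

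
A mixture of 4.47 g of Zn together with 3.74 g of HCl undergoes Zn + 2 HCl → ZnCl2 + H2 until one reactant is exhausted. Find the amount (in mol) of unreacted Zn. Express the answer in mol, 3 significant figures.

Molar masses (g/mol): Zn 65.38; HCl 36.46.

n(Zn) = 4.470 / 65.38 = 0.06837 mol
n(HCl) = 3.740 / 36.46 = 0.1026 mol
n/ν → Zn: 0.06837, HCl: 0.05130; HCl is limiting.
Zn consumed = (1/2) × 0.1026 = 0.05130 mol
Zn remaining = 0.06837 − 0.05130 = 0.01707 mol

0.0171 mol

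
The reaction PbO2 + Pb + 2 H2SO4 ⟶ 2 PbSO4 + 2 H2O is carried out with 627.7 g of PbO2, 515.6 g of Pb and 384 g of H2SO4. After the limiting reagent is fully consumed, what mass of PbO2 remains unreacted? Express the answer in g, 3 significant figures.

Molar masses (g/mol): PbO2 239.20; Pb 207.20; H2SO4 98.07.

n(PbO2) = 627.7 / 239.20 = 2.624 mol
n(Pb) = 515.6 / 207.20 = 2.488 mol
n(H2SO4) = 384.0 / 98.07 = 3.916 mol
n/ν for PbO2 = 2.624/1 = 2.624
n/ν for Pb = 2.488/1 = 2.488
n/ν for H2SO4 = 3.916/2 = 1.958
Smallest n/ν is H2SO4 → limiting reagent.
PbO2 consumed = (1/2) × 3.916 = 1.958 mol
PbO2 remaining = 2.624 − 1.958 = 0.6660 mol
mass = 0.6660 × 239.20 = 159.3 g

159 g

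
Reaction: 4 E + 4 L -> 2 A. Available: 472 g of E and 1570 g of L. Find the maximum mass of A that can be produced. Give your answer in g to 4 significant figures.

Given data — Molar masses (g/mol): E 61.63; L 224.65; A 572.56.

2001 g

n(E) = 472.0 / 61.63 = 7.659 mol
n(L) = 1570 / 224.65 = 6.989 mol
n/ν for E = 7.659/4 = 1.915
n/ν for L = 6.989/4 = 1.747
Smallest n/ν is L → limiting reagent.
n(A) = (2/4) × 6.989 = 3.495 mol
mass = 3.495 × 572.56 = 2001 g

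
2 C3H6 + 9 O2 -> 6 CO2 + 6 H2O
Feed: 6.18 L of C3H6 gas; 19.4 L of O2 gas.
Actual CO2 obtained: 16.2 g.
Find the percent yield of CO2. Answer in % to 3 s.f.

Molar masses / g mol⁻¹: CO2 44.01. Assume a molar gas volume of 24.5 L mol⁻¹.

n(C3H6) = 6.180 / 24.5 = 0.2522 mol
n(O2) = 19.40 / 24.5 = 0.7918 mol
n/ν → C3H6: 0.1261, O2: 0.08798; O2 is limiting.
theoretical n(CO2) = (6/9) × 0.7918 = 0.5279 mol → 23.23 g
% yield = 16.2 / 23.23 × 100 = 69.74 %

69.7 %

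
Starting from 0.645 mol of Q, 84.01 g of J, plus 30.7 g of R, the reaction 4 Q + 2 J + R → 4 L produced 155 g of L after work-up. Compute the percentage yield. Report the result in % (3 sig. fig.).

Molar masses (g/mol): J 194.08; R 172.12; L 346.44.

n(Q) = 0.6450 mol
n(J) = 84.01 / 194.08 = 0.4329 mol
n(R) = 30.70 / 172.12 = 0.1784 mol
n/ν for Q = 0.6450/4 = 0.1613
n/ν for J = 0.4329/2 = 0.2165
n/ν for R = 0.1784/1 = 0.1784
Smallest n/ν is Q → limiting reagent.
theoretical n(L) = (4/4) × 0.6450 = 0.6450 mol → 223.5 g
% yield = 155 / 223.5 × 100 = 69.35 %

69.4 %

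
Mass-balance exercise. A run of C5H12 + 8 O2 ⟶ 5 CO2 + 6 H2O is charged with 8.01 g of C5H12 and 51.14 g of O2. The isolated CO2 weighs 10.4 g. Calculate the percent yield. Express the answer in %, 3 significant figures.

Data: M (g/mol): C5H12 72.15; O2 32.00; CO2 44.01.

42.6 %

n(C5H12) = 8.010 / 72.15 = 0.1110 mol
n(O2) = 51.14 / 32.00 = 1.598 mol
n/ν → C5H12: 0.1110, O2: 0.1998; C5H12 is limiting.
theoretical n(CO2) = (5/1) × 0.1110 = 0.5550 mol → 24.43 g
% yield = 10.4 / 24.43 × 100 = 42.57 %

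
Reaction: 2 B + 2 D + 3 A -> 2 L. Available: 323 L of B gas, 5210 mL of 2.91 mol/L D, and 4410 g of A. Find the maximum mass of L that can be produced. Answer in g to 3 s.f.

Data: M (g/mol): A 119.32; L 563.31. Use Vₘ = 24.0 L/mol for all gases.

n(B) = 323.0 / 24.0 = 13.46 mol
n(D) = 2.91 × 5210/1000 = 15.16 mol
n(A) = 4410 / 119.32 = 36.96 mol
n/ν for B = 13.46/2 = 6.730
n/ν for D = 15.16/2 = 7.580
n/ν for A = 36.96/3 = 12.32
Smallest n/ν is B → limiting reagent.
n(L) = (2/2) × 13.46 = 13.46 mol
mass = 13.46 × 563.31 = 7582 g

7580 g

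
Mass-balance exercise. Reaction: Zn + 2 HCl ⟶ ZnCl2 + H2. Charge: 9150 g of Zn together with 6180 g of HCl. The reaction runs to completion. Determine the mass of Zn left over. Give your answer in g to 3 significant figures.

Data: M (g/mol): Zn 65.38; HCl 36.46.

n(Zn) = 9150 / 65.38 = 140.0 mol
n(HCl) = 6180 / 36.46 = 169.5 mol
n/ν for Zn = 140.0/1 = 140.0
n/ν for HCl = 169.5/2 = 84.75
Smallest n/ν is HCl → limiting reagent.
Zn consumed = (1/2) × 169.5 = 84.75 mol
Zn remaining = 140.0 − 84.75 = 55.25 mol
mass = 55.25 × 65.38 = 3612 g

3610 g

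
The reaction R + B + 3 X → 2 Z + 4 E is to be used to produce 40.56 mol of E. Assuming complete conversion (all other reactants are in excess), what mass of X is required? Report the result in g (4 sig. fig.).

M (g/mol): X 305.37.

9289 g

n(E) = 40.56 mol
n(X) = (3/4) × 40.56 = 30.42 mol
mass = 30.42 × 305.37 = 9289 g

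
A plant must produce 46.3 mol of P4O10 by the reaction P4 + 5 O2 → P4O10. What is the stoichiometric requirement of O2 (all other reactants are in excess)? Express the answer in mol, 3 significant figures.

232 mol

n(P4O10) = 46.30 mol
n(O2) = (5/1) × 46.30 = 231.5 mol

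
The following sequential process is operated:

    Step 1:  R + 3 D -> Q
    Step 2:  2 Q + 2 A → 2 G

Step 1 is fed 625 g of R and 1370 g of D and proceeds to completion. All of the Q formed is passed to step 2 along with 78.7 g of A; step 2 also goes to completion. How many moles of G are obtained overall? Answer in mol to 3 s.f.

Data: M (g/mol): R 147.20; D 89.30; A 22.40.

Step 1:
n(R) = 625.0 / 147.20 = 4.246 mol
n(D) = 1370 / 89.30 = 15.34 mol
n/ν → R: 4.246, D: 5.113; R is limiting.
n(Q) produced = (1/1) × 4.246 = 4.246 mol
Step 2:
n(Q) available = 4.246 mol
n(A) = 78.70 / 22.40 = 3.513 mol
n/ν → Q: 2.123, A: 1.757; A is limiting.
n(G) = (2/2) × 3.513 = 3.513 mol

3.51 mol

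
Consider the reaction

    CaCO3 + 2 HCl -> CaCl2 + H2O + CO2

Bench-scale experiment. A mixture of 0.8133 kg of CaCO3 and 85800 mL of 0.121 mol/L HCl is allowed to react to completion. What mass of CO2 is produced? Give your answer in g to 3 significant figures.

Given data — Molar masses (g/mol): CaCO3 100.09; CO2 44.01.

n(CaCO3) = 0.8133×1000 / 100.09 = 8.126 mol
n(HCl) = 0.121 × 85800/1000 = 10.38 mol
n/ν for CaCO3 = 8.126/1 = 8.126
n/ν for HCl = 10.38/2 = 5.190
Smallest n/ν is HCl → limiting reagent.
n(CO2) = (1/2) × 10.38 = 5.190 mol
mass = 5.190 × 44.01 = 228.4 g

228 g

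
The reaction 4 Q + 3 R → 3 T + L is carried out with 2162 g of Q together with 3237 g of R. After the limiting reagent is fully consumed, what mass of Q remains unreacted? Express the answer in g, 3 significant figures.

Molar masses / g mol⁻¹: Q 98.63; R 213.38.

n(Q) = 2162 / 98.63 = 21.92 mol
n(R) = 3237 / 213.38 = 15.17 mol
n/ν for Q = 21.92/4 = 5.480
n/ν for R = 15.17/3 = 5.057
Smallest n/ν is R → limiting reagent.
Q consumed = (4/3) × 15.17 = 20.23 mol
Q remaining = 21.92 − 20.23 = 1.690 mol
mass = 1.690 × 98.63 = 166.7 g

167 g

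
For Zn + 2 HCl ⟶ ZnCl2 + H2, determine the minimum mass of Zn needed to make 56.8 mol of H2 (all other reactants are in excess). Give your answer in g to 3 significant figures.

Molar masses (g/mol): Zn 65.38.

3710 g

n(H2) = 56.80 mol
n(Zn) = (1/1) × 56.80 = 56.80 mol
mass = 56.80 × 65.38 = 3714 g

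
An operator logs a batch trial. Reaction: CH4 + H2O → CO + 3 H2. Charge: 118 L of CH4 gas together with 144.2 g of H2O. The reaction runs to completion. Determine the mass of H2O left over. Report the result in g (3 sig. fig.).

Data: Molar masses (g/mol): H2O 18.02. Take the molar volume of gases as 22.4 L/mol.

n(CH4) = 118.0 / 22.4 = 5.268 mol
n(H2O) = 144.2 / 18.02 = 8.002 mol
n/ν for CH4 = 5.268/1 = 5.268
n/ν for H2O = 8.002/1 = 8.002
Smallest n/ν is CH4 → limiting reagent.
H2O consumed = (1/1) × 5.268 = 5.268 mol
H2O remaining = 8.002 − 5.268 = 2.734 mol
mass = 2.734 × 18.02 = 49.27 g

49.3 g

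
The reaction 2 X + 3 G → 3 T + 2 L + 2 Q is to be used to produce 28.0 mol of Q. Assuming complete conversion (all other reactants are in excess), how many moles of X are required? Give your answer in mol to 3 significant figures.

n(Q) = 28.00 mol
n(X) = (2/2) × 28.00 = 28.00 mol

28.0 mol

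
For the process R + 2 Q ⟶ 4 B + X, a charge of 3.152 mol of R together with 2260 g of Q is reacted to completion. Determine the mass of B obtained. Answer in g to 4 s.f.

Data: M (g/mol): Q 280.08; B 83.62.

1054 g

n(R) = 3.152 mol
n(Q) = 2260 / 280.08 = 8.069 mol
n/ν for R = 3.152/1 = 3.152
n/ν for Q = 8.069/2 = 4.035
Smallest n/ν is R → limiting reagent.
n(B) = (4/1) × 3.152 = 12.61 mol
mass = 12.61 × 83.62 = 1054 g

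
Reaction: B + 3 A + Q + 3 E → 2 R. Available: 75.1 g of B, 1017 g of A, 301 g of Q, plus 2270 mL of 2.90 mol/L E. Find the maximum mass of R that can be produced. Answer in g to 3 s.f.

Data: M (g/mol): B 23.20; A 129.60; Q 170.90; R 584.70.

2060 g

n(B) = 75.10 / 23.20 = 3.237 mol
n(A) = 1017 / 129.60 = 7.847 mol
n(Q) = 301.0 / 170.90 = 1.761 mol
n(E) = 2.90 × 2270/1000 = 6.583 mol
n/ν → B: 3.237, A: 2.616, Q: 1.761, E: 2.194; Q is limiting.
n(R) = (2/1) × 1.761 = 3.522 mol
mass = 3.522 × 584.70 = 2059 g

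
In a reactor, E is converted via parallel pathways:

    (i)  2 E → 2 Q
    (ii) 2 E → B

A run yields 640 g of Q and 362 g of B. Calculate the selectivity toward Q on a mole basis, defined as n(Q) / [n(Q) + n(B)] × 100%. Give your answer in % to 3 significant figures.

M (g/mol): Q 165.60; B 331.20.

78.0 %

n(Q) = 640 / 165.60 = 3.865 mol
n(B) = 362 / 331.20 = 1.093 mol
selectivity = 3.865/(3.865+1.093) × 100 = 77.95 %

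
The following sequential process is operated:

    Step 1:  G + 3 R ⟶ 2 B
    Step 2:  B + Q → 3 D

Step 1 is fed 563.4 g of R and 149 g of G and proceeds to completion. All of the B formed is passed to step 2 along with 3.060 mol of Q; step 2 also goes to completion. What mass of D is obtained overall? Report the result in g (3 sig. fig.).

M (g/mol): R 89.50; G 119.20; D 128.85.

966 g

Step 1:
n(R) = 563.4 / 89.50 = 6.295 mol
n(G) = 149.0 / 119.20 = 1.250 mol
n/ν for R = 6.295/3 = 2.098
n/ν for G = 1.250/1 = 1.250
Smallest n/ν is G → limiting reagent.
n(B) produced = (2/1) × 1.250 = 2.500 mol
Step 2:
n(B) available = 2.500 mol
n(Q) = 3.060 mol
n/ν for B = 2.500/1 = 2.500
n/ν for Q = 3.060/1 = 3.060
Smallest n/ν is B → limiting reagent.
n(D) = (3/1) × 2.500 = 7.500 mol
mass = 7.500 × 128.85 = 966.4 g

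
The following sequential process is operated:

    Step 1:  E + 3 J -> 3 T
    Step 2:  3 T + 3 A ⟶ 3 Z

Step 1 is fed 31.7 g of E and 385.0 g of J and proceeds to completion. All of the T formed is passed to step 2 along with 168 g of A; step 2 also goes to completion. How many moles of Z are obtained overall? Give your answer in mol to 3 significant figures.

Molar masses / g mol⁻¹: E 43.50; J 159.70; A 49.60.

2.19 mol

Step 1:
n(E) = 31.70 / 43.50 = 0.7287 mol
n(J) = 385.0 / 159.70 = 2.411 mol
n/ν for E = 0.7287/1 = 0.7287
n/ν for J = 2.411/3 = 0.8037
Smallest n/ν is E → limiting reagent.
n(T) produced = (3/1) × 0.7287 = 2.186 mol
Step 2:
n(T) available = 2.186 mol
n(A) = 168.0 / 49.60 = 3.387 mol
n/ν for T = 2.186/3 = 0.7287
n/ν for A = 3.387/3 = 1.129
Smallest n/ν is T → limiting reagent.
n(Z) = (3/3) × 2.186 = 2.186 mol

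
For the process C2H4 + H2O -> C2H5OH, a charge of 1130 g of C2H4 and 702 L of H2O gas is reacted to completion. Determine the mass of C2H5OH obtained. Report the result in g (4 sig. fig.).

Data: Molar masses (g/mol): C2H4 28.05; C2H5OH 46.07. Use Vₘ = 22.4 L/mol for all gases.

1444 g

n(C2H4) = 1130 / 28.05 = 40.29 mol
n(H2O) = 702.0 / 22.4 = 31.34 mol
n/ν → C2H4: 40.29, H2O: 31.34; H2O is limiting.
n(C2H5OH) = (1/1) × 31.34 = 31.34 mol
mass = 31.34 × 46.07 = 1444 g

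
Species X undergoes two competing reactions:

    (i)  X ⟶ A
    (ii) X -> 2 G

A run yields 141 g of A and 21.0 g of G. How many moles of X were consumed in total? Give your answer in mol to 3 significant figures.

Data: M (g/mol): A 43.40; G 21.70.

3.73 mol

n(A) = 141 / 43.40 = 3.249 mol
n(G) = 21.0 / 21.70 = 0.9677 mol
n(X) via (i) = (1/1)×3.249 = 3.249 mol
n(X) via (ii) = (1/2)×0.9677 = 0.4839 mol
total n(X) = 3.249 + 0.4839 = 3.733 mol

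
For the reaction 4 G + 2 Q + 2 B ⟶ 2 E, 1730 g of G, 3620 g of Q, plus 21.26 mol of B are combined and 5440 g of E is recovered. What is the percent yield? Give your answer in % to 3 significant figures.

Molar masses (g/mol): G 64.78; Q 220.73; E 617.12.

n(G) = 1730 / 64.78 = 26.71 mol
n(Q) = 3620 / 220.73 = 16.40 mol
n(B) = 21.26 mol
n/ν → G: 6.678, Q: 8.200, B: 10.63; G is limiting.
theoretical n(E) = (2/4) × 26.71 = 13.36 mol → 8245 g
% yield = 5440 / 8245 × 100 = 65.98 %

66.0 %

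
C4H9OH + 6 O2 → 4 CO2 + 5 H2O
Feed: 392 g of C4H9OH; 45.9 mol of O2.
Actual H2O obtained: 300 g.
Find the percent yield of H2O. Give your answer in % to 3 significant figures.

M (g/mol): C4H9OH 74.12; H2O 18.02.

63.0 %

n(C4H9OH) = 392.0 / 74.12 = 5.289 mol
n(O2) = 45.90 mol
n/ν → C4H9OH: 5.289, O2: 7.650; C4H9OH is limiting.
theoretical n(H2O) = (5/1) × 5.289 = 26.45 mol → 476.6 g
% yield = 300 / 476.6 × 100 = 62.95 %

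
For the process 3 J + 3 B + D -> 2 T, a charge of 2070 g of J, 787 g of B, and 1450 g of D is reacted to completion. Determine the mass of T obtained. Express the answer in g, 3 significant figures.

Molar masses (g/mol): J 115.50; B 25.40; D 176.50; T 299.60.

3580 g

n(J) = 2070 / 115.50 = 17.92 mol
n(B) = 787.0 / 25.40 = 30.98 mol
n(D) = 1450 / 176.50 = 8.215 mol
n/ν for J = 17.92/3 = 5.973
n/ν for B = 30.98/3 = 10.33
n/ν for D = 8.215/1 = 8.215
Smallest n/ν is J → limiting reagent.
n(T) = (2/3) × 17.92 = 11.95 mol
mass = 11.95 × 299.60 = 3580 g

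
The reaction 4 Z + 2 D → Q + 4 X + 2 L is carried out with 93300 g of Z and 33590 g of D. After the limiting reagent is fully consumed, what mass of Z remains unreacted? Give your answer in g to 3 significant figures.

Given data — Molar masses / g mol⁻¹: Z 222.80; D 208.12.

21400 g

n(Z) = 93300 / 222.80 = 418.8 mol
n(D) = 33590 / 208.12 = 161.4 mol
n/ν → Z: 104.7, D: 80.70; D is limiting.
Z consumed = (4/2) × 161.4 = 322.8 mol
Z remaining = 418.8 − 322.8 = 96.00 mol
mass = 96.00 × 222.80 = 21390 g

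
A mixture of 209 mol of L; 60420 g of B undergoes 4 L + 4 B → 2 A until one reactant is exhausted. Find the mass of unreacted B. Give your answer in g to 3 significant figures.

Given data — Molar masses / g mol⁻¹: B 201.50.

18300 g

n(L) = 209.0 mol
n(B) = 60420 / 201.50 = 299.9 mol
n/ν → L: 52.25, B: 74.98; L is limiting.
B consumed = (4/4) × 209.0 = 209.0 mol
B remaining = 299.9 − 209.0 = 90.90 mol
mass = 90.90 × 201.50 = 18320 g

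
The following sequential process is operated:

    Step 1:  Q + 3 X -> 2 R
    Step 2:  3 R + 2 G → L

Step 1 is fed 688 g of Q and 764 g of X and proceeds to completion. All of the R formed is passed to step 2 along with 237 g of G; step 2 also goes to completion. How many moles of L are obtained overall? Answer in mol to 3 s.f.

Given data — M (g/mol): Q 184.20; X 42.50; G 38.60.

Step 1:
n(Q) = 688.0 / 184.20 = 3.735 mol
n(X) = 764.0 / 42.50 = 17.98 mol
n/ν for Q = 3.735/1 = 3.735
n/ν for X = 17.98/3 = 5.993
Smallest n/ν is Q → limiting reagent.
n(R) produced = (2/1) × 3.735 = 7.470 mol
Step 2:
n(R) available = 7.470 mol
n(G) = 237.0 / 38.60 = 6.140 mol
n/ν for R = 7.470/3 = 2.490
n/ν for G = 6.140/2 = 3.070
Smallest n/ν is R → limiting reagent.
n(L) = (1/3) × 7.470 = 2.490 mol

2.49 mol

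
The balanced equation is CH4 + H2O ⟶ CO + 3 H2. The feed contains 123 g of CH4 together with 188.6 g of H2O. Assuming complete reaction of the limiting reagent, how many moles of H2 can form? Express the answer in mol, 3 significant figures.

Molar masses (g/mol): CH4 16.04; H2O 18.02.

n(CH4) = 123.0 / 16.04 = 7.668 mol
n(H2O) = 188.6 / 18.02 = 10.47 mol
n/ν for CH4 = 7.668/1 = 7.668
n/ν for H2O = 10.47/1 = 10.47
Smallest n/ν is CH4 → limiting reagent.
n(H2) = (3/1) × 7.668 = 23.00 mol

23.0 mol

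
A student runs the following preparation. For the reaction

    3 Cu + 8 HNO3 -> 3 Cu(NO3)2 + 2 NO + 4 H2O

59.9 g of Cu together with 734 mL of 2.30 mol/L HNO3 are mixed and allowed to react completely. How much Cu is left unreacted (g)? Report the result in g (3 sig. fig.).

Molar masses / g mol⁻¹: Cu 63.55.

19.7 g

n(Cu) = 59.90 / 63.55 = 0.9426 mol
n(HNO3) = 2.30 × 734.0/1000 = 1.688 mol
n/ν → Cu: 0.3142, HNO3: 0.2110; HNO3 is limiting.
Cu consumed = (3/8) × 1.688 = 0.6330 mol
Cu remaining = 0.9426 − 0.6330 = 0.3096 mol
mass = 0.3096 × 63.55 = 19.68 g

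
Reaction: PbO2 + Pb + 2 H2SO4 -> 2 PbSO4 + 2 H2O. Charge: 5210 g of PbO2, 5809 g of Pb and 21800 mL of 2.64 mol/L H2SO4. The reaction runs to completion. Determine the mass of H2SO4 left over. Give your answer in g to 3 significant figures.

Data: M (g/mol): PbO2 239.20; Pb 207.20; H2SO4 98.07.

1370 g

n(PbO2) = 5210 / 239.20 = 21.78 mol
n(Pb) = 5809 / 207.20 = 28.04 mol
n(H2SO4) = 2.64 × 21800/1000 = 57.55 mol
n/ν → PbO2: 21.78, Pb: 28.04, H2SO4: 28.78; PbO2 is limiting.
H2SO4 consumed = (2/1) × 21.78 = 43.56 mol
H2SO4 remaining = 57.55 − 43.56 = 13.99 mol
mass = 13.99 × 98.07 = 1372 g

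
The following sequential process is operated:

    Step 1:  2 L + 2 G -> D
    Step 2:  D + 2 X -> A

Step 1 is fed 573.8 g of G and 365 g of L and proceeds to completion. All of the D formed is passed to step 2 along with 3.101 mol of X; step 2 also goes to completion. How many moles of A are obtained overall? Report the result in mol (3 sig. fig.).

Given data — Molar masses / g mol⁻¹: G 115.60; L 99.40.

1.55 mol

Step 1:
n(G) = 573.8 / 115.60 = 4.964 mol
n(L) = 365.0 / 99.40 = 3.672 mol
n/ν for G = 4.964/2 = 2.482
n/ν for L = 3.672/2 = 1.836
Smallest n/ν is L → limiting reagent.
n(D) produced = (1/2) × 3.672 = 1.836 mol
Step 2:
n(D) available = 1.836 mol
n(X) = 3.101 mol
n/ν for D = 1.836/1 = 1.836
n/ν for X = 3.101/2 = 1.551
Smallest n/ν is X → limiting reagent.
n(A) = (1/2) × 3.101 = 1.551 mol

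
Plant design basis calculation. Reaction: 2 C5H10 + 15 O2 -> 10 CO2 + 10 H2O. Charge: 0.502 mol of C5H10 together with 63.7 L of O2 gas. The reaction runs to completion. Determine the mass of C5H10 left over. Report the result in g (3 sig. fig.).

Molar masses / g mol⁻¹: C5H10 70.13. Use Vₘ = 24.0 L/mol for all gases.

10.4 g

n(C5H10) = 0.5020 mol
n(O2) = 63.70 / 24.0 = 2.654 mol
n/ν for C5H10 = 0.5020/2 = 0.2510
n/ν for O2 = 2.654/15 = 0.1769
Smallest n/ν is O2 → limiting reagent.
C5H10 consumed = (2/15) × 2.654 = 0.3539 mol
C5H10 remaining = 0.5020 − 0.3539 = 0.1481 mol
mass = 0.1481 × 70.13 = 10.39 g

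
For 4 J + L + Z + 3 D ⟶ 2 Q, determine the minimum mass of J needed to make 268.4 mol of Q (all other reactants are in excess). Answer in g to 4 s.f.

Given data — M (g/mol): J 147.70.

79290 g

n(Q) = 268.4 mol
n(J) = (4/2) × 268.4 = 536.8 mol
mass = 536.8 × 147.70 = 79290 g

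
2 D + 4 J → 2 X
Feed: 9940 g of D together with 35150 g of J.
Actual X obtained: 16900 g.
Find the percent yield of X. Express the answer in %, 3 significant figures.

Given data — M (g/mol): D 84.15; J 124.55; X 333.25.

n(D) = 9940 / 84.15 = 118.1 mol
n(J) = 35150 / 124.55 = 282.2 mol
n/ν for D = 118.1/2 = 59.05
n/ν for J = 282.2/4 = 70.55
Smallest n/ν is D → limiting reagent.
theoretical n(X) = (2/2) × 118.1 = 118.1 mol → 39360 g
% yield = 16900 / 39360 × 100 = 42.94 %

42.9 %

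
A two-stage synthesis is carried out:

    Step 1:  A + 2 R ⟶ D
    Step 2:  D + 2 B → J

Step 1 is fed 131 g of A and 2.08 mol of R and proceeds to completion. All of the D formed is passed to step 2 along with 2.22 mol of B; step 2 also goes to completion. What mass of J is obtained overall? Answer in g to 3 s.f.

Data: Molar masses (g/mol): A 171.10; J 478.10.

Step 1:
n(A) = 131.0 / 171.10 = 0.7656 mol
n(R) = 2.080 mol
n/ν for A = 0.7656/1 = 0.7656
n/ν for R = 2.080/2 = 1.040
Smallest n/ν is A → limiting reagent.
n(D) produced = (1/1) × 0.7656 = 0.7656 mol
Step 2:
n(D) available = 0.7656 mol
n(B) = 2.220 mol
n/ν for D = 0.7656/1 = 0.7656
n/ν for B = 2.220/2 = 1.110
Smallest n/ν is D → limiting reagent.
n(J) = (1/1) × 0.7656 = 0.7656 mol
mass = 0.7656 × 478.10 = 366.0 g

366 g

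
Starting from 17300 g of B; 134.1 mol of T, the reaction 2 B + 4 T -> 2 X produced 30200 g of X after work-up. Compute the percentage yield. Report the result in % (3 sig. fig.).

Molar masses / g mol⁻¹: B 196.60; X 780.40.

n(B) = 17300 / 196.60 = 88.00 mol
n(T) = 134.1 mol
n/ν for B = 88.00/2 = 44.00
n/ν for T = 134.1/4 = 33.53
Smallest n/ν is T → limiting reagent.
theoretical n(X) = (2/4) × 134.1 = 67.05 mol → 52330 g
% yield = 30200 / 52330 × 100 = 57.71 %

57.7 %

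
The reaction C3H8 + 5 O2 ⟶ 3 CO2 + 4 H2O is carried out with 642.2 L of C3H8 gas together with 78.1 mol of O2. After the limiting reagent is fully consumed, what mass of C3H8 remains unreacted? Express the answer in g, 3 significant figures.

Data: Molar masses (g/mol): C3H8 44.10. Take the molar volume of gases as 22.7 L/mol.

559 g

n(C3H8) = 642.2 / 22.7 = 28.29 mol
n(O2) = 78.10 mol
n/ν for C3H8 = 28.29/1 = 28.29
n/ν for O2 = 78.10/5 = 15.62
Smallest n/ν is O2 → limiting reagent.
C3H8 consumed = (1/5) × 78.10 = 15.62 mol
C3H8 remaining = 28.29 − 15.62 = 12.67 mol
mass = 12.67 × 44.10 = 558.7 g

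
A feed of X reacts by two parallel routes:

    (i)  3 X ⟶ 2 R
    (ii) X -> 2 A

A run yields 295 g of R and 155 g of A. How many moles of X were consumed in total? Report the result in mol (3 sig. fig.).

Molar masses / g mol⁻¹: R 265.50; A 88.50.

2.54 mol

n(R) = 295 / 265.50 = 1.111 mol
n(A) = 155 / 88.50 = 1.751 mol
n(X) via (i) = (3/2)×1.111 = 1.667 mol
n(X) via (ii) = (1/2)×1.751 = 0.8755 mol
total n(X) = 1.667 + 0.8755 = 2.543 mol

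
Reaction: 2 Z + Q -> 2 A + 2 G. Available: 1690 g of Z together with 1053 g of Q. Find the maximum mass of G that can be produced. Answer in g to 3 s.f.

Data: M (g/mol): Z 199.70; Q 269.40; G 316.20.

n(Z) = 1690 / 199.70 = 8.463 mol
n(Q) = 1053 / 269.40 = 3.909 mol
n/ν for Z = 8.463/2 = 4.232
n/ν for Q = 3.909/1 = 3.909
Smallest n/ν is Q → limiting reagent.
n(G) = (2/1) × 3.909 = 7.818 mol
mass = 7.818 × 316.20 = 2472 g

2470 g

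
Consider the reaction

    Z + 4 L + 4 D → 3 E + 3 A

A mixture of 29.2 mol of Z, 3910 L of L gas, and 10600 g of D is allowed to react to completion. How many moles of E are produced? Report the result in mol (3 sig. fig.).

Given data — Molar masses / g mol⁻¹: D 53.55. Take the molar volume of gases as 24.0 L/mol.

n(Z) = 29.20 mol
n(L) = 3910 / 24.0 = 162.9 mol
n(D) = 10600 / 53.55 = 197.9 mol
n/ν for Z = 29.20/1 = 29.20
n/ν for L = 162.9/4 = 40.73
n/ν for D = 197.9/4 = 49.48
Smallest n/ν is Z → limiting reagent.
n(E) = (3/1) × 29.20 = 87.60 mol

87.6 mol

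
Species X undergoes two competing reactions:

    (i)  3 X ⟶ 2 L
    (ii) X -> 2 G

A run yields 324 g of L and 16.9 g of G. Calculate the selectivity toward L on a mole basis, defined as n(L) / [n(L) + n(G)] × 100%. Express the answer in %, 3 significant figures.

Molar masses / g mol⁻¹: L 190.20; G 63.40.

n(L) = 324 / 190.20 = 1.703 mol
n(G) = 16.9 / 63.40 = 0.2666 mol
selectivity = 1.703/(1.703+0.2666) × 100 = 86.46 %

86.5 %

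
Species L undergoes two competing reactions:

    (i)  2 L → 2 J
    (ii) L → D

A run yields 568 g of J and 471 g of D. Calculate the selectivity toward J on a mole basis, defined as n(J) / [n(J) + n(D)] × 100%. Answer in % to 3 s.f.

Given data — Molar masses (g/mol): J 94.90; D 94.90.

54.7 %

n(J) = 568 / 94.90 = 5.985 mol
n(D) = 471 / 94.90 = 4.963 mol
selectivity = 5.985/(5.985+4.963) × 100 = 54.67 %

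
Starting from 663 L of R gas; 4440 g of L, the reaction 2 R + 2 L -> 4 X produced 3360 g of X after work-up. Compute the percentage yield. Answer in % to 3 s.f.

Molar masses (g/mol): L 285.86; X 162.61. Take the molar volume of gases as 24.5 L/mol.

66.5 %

n(R) = 663.0 / 24.5 = 27.06 mol
n(L) = 4440 / 285.86 = 15.53 mol
n/ν for R = 27.06/2 = 13.53
n/ν for L = 15.53/2 = 7.765
Smallest n/ν is L → limiting reagent.
theoretical n(X) = (4/2) × 15.53 = 31.06 mol → 5051 g
% yield = 3360 / 5051 × 100 = 66.52 %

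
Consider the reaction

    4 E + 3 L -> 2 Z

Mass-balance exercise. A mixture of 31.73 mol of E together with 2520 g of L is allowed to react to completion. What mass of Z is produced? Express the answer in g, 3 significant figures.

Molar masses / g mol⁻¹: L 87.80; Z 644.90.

10200 g

n(E) = 31.73 mol
n(L) = 2520 / 87.80 = 28.70 mol
n/ν → E: 7.933, L: 9.567; E is limiting.
n(Z) = (2/4) × 31.73 = 15.87 mol
mass = 15.87 × 644.90 = 10230 g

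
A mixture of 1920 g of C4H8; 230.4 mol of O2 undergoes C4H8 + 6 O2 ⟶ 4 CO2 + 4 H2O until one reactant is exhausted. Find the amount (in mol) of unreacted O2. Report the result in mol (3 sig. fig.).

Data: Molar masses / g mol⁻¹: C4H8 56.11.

25.1 mol

n(C4H8) = 1920 / 56.11 = 34.22 mol
n(O2) = 230.4 mol
n/ν for C4H8 = 34.22/1 = 34.22
n/ν for O2 = 230.4/6 = 38.40
Smallest n/ν is C4H8 → limiting reagent.
O2 consumed = (6/1) × 34.22 = 205.3 mol
O2 remaining = 230.4 − 205.3 = 25.10 mol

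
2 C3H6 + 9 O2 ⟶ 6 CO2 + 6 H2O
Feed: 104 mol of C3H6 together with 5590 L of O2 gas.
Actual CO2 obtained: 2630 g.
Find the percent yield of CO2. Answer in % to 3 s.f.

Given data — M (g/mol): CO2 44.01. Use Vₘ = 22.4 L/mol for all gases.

n(C3H6) = 104.0 mol
n(O2) = 5590 / 22.4 = 249.6 mol
n/ν → C3H6: 52.00, O2: 27.73; O2 is limiting.
theoretical n(CO2) = (6/9) × 249.6 = 166.4 mol → 7323 g
% yield = 2630 / 7323 × 100 = 35.91 %

35.9 %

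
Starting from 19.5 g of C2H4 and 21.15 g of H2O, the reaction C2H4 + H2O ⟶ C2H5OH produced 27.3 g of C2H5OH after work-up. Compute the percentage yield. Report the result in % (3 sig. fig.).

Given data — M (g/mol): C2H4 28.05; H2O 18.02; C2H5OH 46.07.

85.2 %

n(C2H4) = 19.50 / 28.05 = 0.6952 mol
n(H2O) = 21.15 / 18.02 = 1.174 mol
n/ν for C2H4 = 0.6952/1 = 0.6952
n/ν for H2O = 1.174/1 = 1.174
Smallest n/ν is C2H4 → limiting reagent.
theoretical n(C2H5OH) = (1/1) × 0.6952 = 0.6952 mol → 32.03 g
% yield = 27.3 / 32.03 × 100 = 85.23 %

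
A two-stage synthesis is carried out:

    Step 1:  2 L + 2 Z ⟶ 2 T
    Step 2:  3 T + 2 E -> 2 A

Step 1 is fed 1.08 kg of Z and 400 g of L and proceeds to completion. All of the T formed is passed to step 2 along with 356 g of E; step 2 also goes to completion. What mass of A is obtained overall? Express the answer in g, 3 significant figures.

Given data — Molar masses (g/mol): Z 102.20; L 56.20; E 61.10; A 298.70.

1420 g

Step 1:
n(Z) = 1.080×1000 / 102.20 = 10.57 mol
n(L) = 400.0 / 56.20 = 7.117 mol
n/ν for Z = 10.57/2 = 5.285
n/ν for L = 7.117/2 = 3.559
Smallest n/ν is L → limiting reagent.
n(T) produced = (2/2) × 7.117 = 7.117 mol
Step 2:
n(T) available = 7.117 mol
n(E) = 356.0 / 61.10 = 5.827 mol
n/ν for T = 7.117/3 = 2.372
n/ν for E = 5.827/2 = 2.914
Smallest n/ν is T → limiting reagent.
n(A) = (2/3) × 7.117 = 4.745 mol
mass = 4.745 × 298.70 = 1417 g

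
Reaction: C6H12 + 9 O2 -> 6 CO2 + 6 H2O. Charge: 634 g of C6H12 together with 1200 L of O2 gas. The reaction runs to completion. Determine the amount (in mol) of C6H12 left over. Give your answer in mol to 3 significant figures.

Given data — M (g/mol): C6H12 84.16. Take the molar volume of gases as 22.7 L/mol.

1.66 mol

n(C6H12) = 634.0 / 84.16 = 7.533 mol
n(O2) = 1200 / 22.7 = 52.86 mol
n/ν → C6H12: 7.533, O2: 5.873; O2 is limiting.
C6H12 consumed = (1/9) × 52.86 = 5.873 mol
C6H12 remaining = 7.533 − 5.873 = 1.660 mol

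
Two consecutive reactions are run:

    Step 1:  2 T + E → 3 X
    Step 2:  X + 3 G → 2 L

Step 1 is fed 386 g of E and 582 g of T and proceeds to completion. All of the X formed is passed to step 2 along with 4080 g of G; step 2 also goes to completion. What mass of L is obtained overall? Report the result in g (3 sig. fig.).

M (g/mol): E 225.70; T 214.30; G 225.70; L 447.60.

3650 g

Step 1:
n(E) = 386.0 / 225.70 = 1.710 mol
n(T) = 582.0 / 214.30 = 2.716 mol
n/ν for E = 1.710/1 = 1.710
n/ν for T = 2.716/2 = 1.358
Smallest n/ν is T → limiting reagent.
n(X) produced = (3/2) × 2.716 = 4.074 mol
Step 2:
n(X) available = 4.074 mol
n(G) = 4080 / 225.70 = 18.08 mol
n/ν for X = 4.074/1 = 4.074
n/ν for G = 18.08/3 = 6.027
Smallest n/ν is X → limiting reagent.
n(L) = (2/1) × 4.074 = 8.148 mol
mass = 8.148 × 447.60 = 3647 g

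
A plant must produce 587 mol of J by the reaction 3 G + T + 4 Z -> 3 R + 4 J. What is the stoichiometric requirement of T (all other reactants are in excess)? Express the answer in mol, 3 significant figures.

147 mol

n(J) = 587.0 mol
n(T) = (1/4) × 587.0 = 146.8 mol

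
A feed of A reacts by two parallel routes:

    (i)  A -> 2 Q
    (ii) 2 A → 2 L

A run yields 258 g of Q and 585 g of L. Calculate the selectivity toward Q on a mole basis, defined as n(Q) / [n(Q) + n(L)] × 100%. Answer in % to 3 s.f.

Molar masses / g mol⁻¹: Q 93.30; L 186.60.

n(Q) = 258 / 93.30 = 2.765 mol
n(L) = 585 / 186.60 = 3.135 mol
selectivity = 2.765/(2.765+3.135) × 100 = 46.86 %

46.9 %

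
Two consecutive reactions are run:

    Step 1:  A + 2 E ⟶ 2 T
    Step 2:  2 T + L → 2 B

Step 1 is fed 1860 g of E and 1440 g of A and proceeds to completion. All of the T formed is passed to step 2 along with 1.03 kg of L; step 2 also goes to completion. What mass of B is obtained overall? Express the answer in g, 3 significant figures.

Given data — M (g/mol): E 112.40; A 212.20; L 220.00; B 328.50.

3080 g

Step 1:
n(E) = 1860 / 112.40 = 16.55 mol
n(A) = 1440 / 212.20 = 6.786 mol
n/ν for E = 16.55/2 = 8.275
n/ν for A = 6.786/1 = 6.786
Smallest n/ν is A → limiting reagent.
n(T) produced = (2/1) × 6.786 = 13.57 mol
Step 2:
n(T) available = 13.57 mol
n(L) = 1.030×1000 / 220.00 = 4.682 mol
n/ν for T = 13.57/2 = 6.785
n/ν for L = 4.682/1 = 4.682
Smallest n/ν is L → limiting reagent.
n(B) = (2/1) × 4.682 = 9.364 mol
mass = 9.364 × 328.50 = 3076 g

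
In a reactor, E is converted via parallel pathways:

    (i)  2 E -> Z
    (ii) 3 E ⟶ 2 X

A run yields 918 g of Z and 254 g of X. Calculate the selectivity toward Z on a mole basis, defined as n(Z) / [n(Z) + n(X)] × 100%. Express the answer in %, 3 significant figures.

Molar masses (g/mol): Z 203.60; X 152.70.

73.1 %

n(Z) = 918 / 203.60 = 4.509 mol
n(X) = 254 / 152.70 = 1.663 mol
selectivity = 4.509/(4.509+1.663) × 100 = 73.06 %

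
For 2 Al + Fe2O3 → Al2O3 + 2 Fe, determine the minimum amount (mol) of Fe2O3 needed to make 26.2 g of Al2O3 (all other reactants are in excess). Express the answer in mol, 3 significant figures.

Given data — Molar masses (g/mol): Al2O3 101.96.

n(Al2O3) = 26.2 / 101.96 = 0.2570 mol
n(Fe2O3) = (1/1) × 0.2570 = 0.2570 mol

0.257 mol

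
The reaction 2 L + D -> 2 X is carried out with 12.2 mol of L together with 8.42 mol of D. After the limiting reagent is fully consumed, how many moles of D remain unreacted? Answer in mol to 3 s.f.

2.32 mol

n(L) = 12.20 mol
n(D) = 8.420 mol
n/ν → L: 6.100, D: 8.420; L is limiting.
D consumed = (1/2) × 12.20 = 6.100 mol
D remaining = 8.420 − 6.100 = 2.320 mol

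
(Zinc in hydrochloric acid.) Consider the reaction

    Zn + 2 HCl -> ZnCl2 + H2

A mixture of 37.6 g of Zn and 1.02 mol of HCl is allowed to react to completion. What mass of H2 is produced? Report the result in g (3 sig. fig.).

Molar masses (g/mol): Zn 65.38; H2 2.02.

1.03 g

n(Zn) = 37.60 / 65.38 = 0.5751 mol
n(HCl) = 1.020 mol
n/ν → Zn: 0.5751, HCl: 0.5100; HCl is limiting.
n(H2) = (1/2) × 1.020 = 0.5100 mol
mass = 0.5100 × 2.02 = 1.030 g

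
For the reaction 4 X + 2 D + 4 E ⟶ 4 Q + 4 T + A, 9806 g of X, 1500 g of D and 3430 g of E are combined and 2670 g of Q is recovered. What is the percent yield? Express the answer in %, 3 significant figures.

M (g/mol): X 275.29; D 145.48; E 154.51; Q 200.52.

n(X) = 9806 / 275.29 = 35.62 mol
n(D) = 1500 / 145.48 = 10.31 mol
n(E) = 3430 / 154.51 = 22.20 mol
n/ν → X: 8.905, D: 5.155, E: 5.550; D is limiting.
theoretical n(Q) = (4/2) × 10.31 = 20.62 mol → 4135 g
% yield = 2670 / 4135 × 100 = 64.57 %

64.6 %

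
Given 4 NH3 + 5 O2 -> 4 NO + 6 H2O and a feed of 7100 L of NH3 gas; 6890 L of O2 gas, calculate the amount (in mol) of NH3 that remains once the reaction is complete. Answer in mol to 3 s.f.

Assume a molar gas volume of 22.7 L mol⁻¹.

n(NH3) = 7100 / 22.7 = 312.8 mol
n(O2) = 6890 / 22.7 = 303.5 mol
n/ν for NH3 = 312.8/4 = 78.20
n/ν for O2 = 303.5/5 = 60.70
Smallest n/ν is O2 → limiting reagent.
NH3 consumed = (4/5) × 303.5 = 242.8 mol
NH3 remaining = 312.8 − 242.8 = 70.00 mol

70.0 mol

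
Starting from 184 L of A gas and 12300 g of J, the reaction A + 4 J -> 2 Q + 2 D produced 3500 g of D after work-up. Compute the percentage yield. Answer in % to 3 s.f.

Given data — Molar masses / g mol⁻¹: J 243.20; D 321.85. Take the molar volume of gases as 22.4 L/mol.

66.2 %

n(A) = 184.0 / 22.4 = 8.214 mol
n(J) = 12300 / 243.20 = 50.58 mol
n/ν for A = 8.214/1 = 8.214
n/ν for J = 50.58/4 = 12.65
Smallest n/ν is A → limiting reagent.
theoretical n(D) = (2/1) × 8.214 = 16.43 mol → 5288 g
% yield = 3500 / 5288 × 100 = 66.19 %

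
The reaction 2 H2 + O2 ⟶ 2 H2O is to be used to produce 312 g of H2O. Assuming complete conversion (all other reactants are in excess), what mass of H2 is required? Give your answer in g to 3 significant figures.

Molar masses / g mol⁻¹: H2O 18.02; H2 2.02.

35.0 g

n(H2O) = 312 / 18.02 = 17.31 mol
n(H2) = (2/2) × 17.31 = 17.31 mol
mass = 17.31 × 2.02 = 34.97 g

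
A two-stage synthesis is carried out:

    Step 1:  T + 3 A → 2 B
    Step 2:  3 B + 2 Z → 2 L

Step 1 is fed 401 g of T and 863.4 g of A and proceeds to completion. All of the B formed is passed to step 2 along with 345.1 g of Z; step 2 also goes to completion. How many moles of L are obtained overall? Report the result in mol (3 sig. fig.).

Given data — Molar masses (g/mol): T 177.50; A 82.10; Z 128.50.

2.69 mol

Step 1:
n(T) = 401.0 / 177.50 = 2.259 mol
n(A) = 863.4 / 82.10 = 10.52 mol
n/ν → T: 2.259, A: 3.507; T is limiting.
n(B) produced = (2/1) × 2.259 = 4.518 mol
Step 2:
n(B) available = 4.518 mol
n(Z) = 345.1 / 128.50 = 2.686 mol
n/ν → B: 1.506, Z: 1.343; Z is limiting.
n(L) = (2/2) × 2.686 = 2.686 mol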